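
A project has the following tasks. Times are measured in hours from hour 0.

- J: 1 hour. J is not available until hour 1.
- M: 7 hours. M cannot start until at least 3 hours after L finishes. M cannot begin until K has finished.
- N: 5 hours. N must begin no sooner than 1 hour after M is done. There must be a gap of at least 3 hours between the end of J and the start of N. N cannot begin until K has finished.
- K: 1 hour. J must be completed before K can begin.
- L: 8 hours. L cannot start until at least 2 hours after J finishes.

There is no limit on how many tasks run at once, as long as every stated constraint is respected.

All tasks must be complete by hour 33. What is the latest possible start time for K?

19

To finish by hour 33, N (duration 5) must start no later than hour 28.
M has to be done before N (must start by hour 28, minus 1-hour gap → hour 27). That means finishing by hour 27, i.e. starting by 27 − 7 = hour 20.
K feeds M (must start by hour 20); N (must start by hour 28). Taking the minimum, K must finish by hour 20 and start by 20 − 1 = hour 19.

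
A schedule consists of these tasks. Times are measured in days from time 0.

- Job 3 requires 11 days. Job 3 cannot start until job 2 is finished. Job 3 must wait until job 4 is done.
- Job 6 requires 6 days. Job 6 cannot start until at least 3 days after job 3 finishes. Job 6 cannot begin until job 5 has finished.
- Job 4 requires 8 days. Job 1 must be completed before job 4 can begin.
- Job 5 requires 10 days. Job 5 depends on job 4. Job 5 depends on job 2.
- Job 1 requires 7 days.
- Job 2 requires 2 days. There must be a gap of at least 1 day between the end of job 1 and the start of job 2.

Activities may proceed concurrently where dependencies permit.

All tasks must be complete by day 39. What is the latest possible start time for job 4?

11

Nothing follows job 6; the deadline of day 39 is its only limit. It must start by 39 − 6 = day 33.
Job 3 must finish before job 6 (must start by day 33, minus 3-day gap → day 30). With an 11-day duration, job 3 must start by 30 − 11 = day 19.
Job 5 feeds into job 6 (must start by day 33); so job 5 must finish by day 33 and therefore start by day 23.
Job 4 feeds job 3 (must start by day 19); job 5 (must start by day 23). Taking the minimum, job 4 must finish by day 19 and start by 19 − 8 = day 11.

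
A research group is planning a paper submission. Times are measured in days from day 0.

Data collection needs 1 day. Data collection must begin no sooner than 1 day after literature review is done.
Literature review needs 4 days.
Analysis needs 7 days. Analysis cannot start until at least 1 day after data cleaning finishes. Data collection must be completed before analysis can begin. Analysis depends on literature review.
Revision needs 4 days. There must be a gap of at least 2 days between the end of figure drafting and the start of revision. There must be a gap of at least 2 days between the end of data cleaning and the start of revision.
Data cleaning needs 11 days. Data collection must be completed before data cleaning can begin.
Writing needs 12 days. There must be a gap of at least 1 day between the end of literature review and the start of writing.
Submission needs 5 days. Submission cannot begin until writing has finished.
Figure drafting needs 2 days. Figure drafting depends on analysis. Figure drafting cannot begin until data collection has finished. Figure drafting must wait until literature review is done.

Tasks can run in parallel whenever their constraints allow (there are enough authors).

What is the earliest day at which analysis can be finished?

Literature review can start immediately at day 0; it finishes at day 4.
After literature review (finishes day 4, plus 1-day gap → day 5), data collection can start at day 5 and finishes at day 6.
After data collection (finishes day 6), data cleaning can start at day 6 and finishes at day 17.
Analysis needs all of data cleaning (finishes day 17, plus 1-day gap → day 18); data collection (finishes day 6); literature review (finishes day 4). That puts its earliest start at day 18; it finishes at 18 + 7 = day 25.

25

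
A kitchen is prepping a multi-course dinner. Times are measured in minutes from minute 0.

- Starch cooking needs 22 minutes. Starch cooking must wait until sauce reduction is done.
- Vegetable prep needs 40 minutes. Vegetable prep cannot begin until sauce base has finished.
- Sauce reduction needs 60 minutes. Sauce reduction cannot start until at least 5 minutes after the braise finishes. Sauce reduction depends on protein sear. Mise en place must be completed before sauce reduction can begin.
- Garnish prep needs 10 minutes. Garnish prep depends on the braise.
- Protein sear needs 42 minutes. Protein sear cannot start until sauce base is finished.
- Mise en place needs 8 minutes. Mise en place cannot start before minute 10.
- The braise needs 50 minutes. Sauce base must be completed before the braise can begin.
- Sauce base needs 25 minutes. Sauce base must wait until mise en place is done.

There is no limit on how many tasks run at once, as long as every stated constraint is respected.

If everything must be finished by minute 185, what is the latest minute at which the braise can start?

Starch cooking has no dependents, so it just needs to finish by minute 185. Starting by 185 − 22 = minute 163 achieves that.
Sauce reduction must finish before starch cooking (must start by minute 163). With a 60-minute duration, sauce reduction must start by 163 − 60 = minute 103.
Garnish prep must finish by minute 185; it takes 10 minutes, so it must start by 185 − 10 = minute 175.
The braise must finish in time for sauce reduction (must start by minute 103, minus 5-minute gap → minute 98); garnish prep (must start by minute 175). The tightest is minute 98, so the braise must start by 98 − 50 = minute 48.

48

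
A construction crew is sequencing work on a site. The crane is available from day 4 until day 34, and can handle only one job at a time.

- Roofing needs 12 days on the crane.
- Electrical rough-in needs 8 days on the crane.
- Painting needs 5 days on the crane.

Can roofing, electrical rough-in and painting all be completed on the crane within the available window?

The crane window is 34 − 4 = 30 days.
Running back to back, the jobs need 12 + 8 + 5 = 25 days on the crane.
Since 25 ≤ 30, they fit within the window.

Yes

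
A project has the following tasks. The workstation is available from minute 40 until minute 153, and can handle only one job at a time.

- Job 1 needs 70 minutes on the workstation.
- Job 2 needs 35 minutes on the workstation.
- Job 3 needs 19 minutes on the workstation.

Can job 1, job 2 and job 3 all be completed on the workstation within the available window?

The workstation window is 153 − 40 = 113 minutes.
Running back to back, the jobs need 70 + 35 + 19 = 124 minutes on the workstation.
Since 124 > 113, they cannot all fit.

No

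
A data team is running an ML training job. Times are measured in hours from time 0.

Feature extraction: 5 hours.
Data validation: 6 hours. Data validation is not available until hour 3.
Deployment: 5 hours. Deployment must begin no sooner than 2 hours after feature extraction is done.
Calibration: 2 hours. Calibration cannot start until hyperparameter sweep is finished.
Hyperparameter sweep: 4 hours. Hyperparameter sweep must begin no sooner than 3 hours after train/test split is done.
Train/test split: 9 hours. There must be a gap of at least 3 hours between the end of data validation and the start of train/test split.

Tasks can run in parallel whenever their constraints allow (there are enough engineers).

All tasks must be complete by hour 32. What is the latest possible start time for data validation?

5

To finish by hour 32, calibration (duration 2) must start no later than hour 30.
Since calibration (must start by hour 30) depends on it, hyperparameter sweep must finish by hour 30. Backing off its 4-hour duration gives a latest start of hour 26.
Since hyperparameter sweep (must start by hour 26, minus 3-hour gap → hour 23) depends on it, train/test split must finish by hour 23. Backing off its 9-hour duration gives a latest start of hour 14.
Since train/test split (must start by hour 14, minus 3-hour gap → hour 11) depends on it, data validation must finish by hour 11. Backing off its 6-hour duration gives a latest start of hour 5.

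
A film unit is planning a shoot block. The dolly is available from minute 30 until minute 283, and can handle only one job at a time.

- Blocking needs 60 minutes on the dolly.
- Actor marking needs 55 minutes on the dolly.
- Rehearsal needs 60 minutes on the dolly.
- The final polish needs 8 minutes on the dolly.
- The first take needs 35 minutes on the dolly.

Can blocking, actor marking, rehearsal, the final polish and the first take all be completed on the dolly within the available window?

The dolly window is 283 − 30 = 253 minutes.
Running back to back, the jobs need 60 + 55 + 60 + 8 + 35 = 218 minutes on the dolly.
Since 218 ≤ 253, they fit within the window.

Yes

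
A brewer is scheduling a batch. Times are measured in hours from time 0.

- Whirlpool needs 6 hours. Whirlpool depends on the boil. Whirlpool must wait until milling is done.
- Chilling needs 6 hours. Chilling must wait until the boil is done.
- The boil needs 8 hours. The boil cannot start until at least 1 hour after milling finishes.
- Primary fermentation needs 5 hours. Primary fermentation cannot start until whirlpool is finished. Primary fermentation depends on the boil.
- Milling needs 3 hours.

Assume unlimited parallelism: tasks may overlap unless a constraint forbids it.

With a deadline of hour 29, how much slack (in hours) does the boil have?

6

Milling can start immediately at hour 0; it finishes at hour 3.
The boil cannot begin until milling (finishes hour 3, plus 1-hour gap → hour 4). It runs from hour 4 to 4 + 8 = hour 12.

Working backward from the deadline:
To finish by hour 29, primary fermentation (duration 5) must start no later than hour 24.
Whirlpool has to be done before primary fermentation (must start by hour 24). That means finishing by hour 24, i.e. starting by 24 − 6 = hour 18.
Chilling must finish by hour 29; it takes 6 hours, so it must start by 29 − 6 = hour 23.
The boil must finish in time for whirlpool (must start by hour 18); chilling (must start by hour 23); primary fermentation (must start by hour 24). The tightest is hour 18, so the boil must start by 18 − 8 = hour 10.
So the boil can start as early as hour 4 and as late as hour 10, giving 10 − 4 = 6 hours of slack.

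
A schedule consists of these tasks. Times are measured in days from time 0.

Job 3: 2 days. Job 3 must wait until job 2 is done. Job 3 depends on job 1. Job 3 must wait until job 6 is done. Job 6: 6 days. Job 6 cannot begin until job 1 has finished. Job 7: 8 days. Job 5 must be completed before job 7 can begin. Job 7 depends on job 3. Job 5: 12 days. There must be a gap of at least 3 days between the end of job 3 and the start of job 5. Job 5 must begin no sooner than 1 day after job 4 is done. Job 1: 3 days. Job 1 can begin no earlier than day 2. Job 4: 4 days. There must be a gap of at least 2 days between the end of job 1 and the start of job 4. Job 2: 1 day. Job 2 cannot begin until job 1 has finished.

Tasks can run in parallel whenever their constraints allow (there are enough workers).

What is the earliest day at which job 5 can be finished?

28

Job 1 cannot begin until its own release at day 2. It runs from day 2 to 2 + 3 = day 5.
Job 6 cannot begin until job 1 (finishes day 5). It runs from day 5 to 5 + 6 = day 11.
After job 1 (finishes day 5, plus 2-day gap → day 7), job 4 can start at day 7 and finishes at day 11.
Job 2 cannot begin until job 1 (finishes day 5). It runs from day 5 to 5 + 1 = day 6.
Job 3 needs all of job 2 (finishes day 6); job 1 (finishes day 5); job 6 (finishes day 11). That puts its earliest start at day 11; it finishes at 11 + 2 = day 13.
Job 5 has to wait for job 3 (finishes day 13, plus 3-day gap → day 16); job 4 (finishes day 11, plus 1-day gap → day 12). The latest of these is day 16, so job 5 runs day 16 to 16 + 12 = day 28.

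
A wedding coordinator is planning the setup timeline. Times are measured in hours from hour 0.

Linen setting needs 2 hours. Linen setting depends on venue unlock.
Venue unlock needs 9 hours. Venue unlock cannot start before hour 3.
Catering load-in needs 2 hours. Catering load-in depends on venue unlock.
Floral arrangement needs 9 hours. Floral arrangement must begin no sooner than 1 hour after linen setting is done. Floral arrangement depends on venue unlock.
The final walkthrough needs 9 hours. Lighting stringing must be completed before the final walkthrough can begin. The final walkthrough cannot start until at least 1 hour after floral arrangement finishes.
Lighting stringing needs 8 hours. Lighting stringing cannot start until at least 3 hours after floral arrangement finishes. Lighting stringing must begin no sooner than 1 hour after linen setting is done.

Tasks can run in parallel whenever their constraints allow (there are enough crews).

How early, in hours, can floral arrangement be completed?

24

Venue unlock cannot begin until its own release at hour 3. It runs from hour 3 to 3 + 9 = hour 12.
Linen setting cannot begin until venue unlock (finishes hour 12). It runs from hour 12 to 12 + 2 = hour 14.
For floral arrangement: linen setting (finishes hour 14, plus 1-hour gap → hour 15); venue unlock (finishes hour 12). Taking the maximum gives a start of hour 15, and it finishes at 15 + 9 = hour 24.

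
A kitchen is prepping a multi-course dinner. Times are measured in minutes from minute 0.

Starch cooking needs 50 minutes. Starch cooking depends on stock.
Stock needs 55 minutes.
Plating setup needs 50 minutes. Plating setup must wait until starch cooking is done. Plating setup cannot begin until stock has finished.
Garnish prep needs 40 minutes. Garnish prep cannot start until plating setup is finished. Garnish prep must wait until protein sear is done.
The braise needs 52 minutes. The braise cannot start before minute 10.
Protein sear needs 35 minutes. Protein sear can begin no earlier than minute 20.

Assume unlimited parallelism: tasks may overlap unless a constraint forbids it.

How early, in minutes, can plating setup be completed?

155

Stock can start immediately at minute 0; it finishes at minute 55.
Starch cooking waits on stock (finishes minute 55), so it starts at minute 55 and finishes at 55 + 50 = minute 105.
Plating setup has to wait for starch cooking (finishes minute 105); stock (finishes minute 55). The latest of these is minute 105, so plating setup runs minute 105 to 105 + 50 = minute 155.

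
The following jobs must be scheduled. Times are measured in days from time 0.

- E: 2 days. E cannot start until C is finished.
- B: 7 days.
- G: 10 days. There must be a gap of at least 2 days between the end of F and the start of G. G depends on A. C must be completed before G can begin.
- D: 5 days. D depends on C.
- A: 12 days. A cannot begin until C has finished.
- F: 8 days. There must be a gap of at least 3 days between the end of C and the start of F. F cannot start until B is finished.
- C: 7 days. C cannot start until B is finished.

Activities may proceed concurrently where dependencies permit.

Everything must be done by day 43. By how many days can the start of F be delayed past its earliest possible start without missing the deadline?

6

B can start immediately at day 0; it finishes at day 7.
C waits on B (finishes day 7), so it starts at day 7 and finishes at 7 + 7 = day 14.
F needs all of C (finishes day 14, plus 3-day gap → day 17); B (finishes day 7). That puts its earliest start at day 17; it finishes at 17 + 8 = day 25.

Working backward from the deadline:
To finish by day 43, G (duration 10) must start no later than day 33.
F feeds into G (must start by day 33, minus 2-day gap → day 31); so F must finish by day 31 and therefore start by day 23.
So F can start as early as day 17 and as late as day 23, giving 23 − 17 = 6 days of slack.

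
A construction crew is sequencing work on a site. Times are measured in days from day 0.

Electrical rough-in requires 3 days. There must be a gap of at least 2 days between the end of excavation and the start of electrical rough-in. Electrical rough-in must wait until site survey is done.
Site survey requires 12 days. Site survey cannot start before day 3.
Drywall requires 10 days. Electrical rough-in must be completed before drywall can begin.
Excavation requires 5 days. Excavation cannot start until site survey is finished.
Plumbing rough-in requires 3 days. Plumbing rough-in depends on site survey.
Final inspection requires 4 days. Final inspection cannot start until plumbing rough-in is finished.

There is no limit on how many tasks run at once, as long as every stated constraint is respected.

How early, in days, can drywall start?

Site survey waits on its own release at day 3, so it starts at day 3 and finishes at 3 + 12 = day 15.
Excavation cannot begin until site survey (finishes day 15). It runs from day 15 to 15 + 5 = day 20.
Electrical rough-in needs all of excavation (finishes day 20, plus 2-day gap → day 22); site survey (finishes day 15). That puts its earliest start at day 22; it finishes at 22 + 3 = day 25.
Drywall waits on electrical rough-in (finishes day 25), so the earliest it can start is day 25.

25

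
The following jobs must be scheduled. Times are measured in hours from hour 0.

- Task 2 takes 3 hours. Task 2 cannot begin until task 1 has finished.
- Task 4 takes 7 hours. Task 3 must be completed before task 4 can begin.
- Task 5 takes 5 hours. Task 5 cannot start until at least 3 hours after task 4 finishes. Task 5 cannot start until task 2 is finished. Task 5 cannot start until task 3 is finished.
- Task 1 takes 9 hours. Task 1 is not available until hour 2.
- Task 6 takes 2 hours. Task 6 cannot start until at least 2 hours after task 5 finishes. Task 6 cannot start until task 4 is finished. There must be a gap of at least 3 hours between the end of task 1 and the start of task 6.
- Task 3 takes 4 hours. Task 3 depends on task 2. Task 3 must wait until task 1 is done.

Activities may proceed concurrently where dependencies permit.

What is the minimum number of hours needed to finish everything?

Task 1 waits on its own release at hour 2, so it starts at hour 2 and finishes at 2 + 9 = hour 11.
Task 2 waits on task 1 (finishes hour 11), so it starts at hour 11 and finishes at 11 + 3 = hour 14.
Task 3 has to wait for task 2 (finishes hour 14); task 1 (finishes hour 11). The latest of these is hour 14, so task 3 runs hour 14 to 14 + 4 = hour 18.
Task 4 waits on task 3 (finishes hour 18), so it starts at hour 18 and finishes at 18 + 7 = hour 25.
Task 5 has to wait for task 4 (finishes hour 25, plus 3-hour gap → hour 28); task 2 (finishes hour 14); task 3 (finishes hour 18). The latest of these is hour 28, so task 5 runs hour 28 to 28 + 5 = hour 33.
Task 6 cannot start until task 5 (finishes hour 33, plus 2-hour gap → hour 35); task 4 (finishes hour 25); task 1 (finishes hour 11, plus 3-hour gap → hour 14). The controlling bound is hour 35, so task 6 finishes at 35 + 2 = hour 37.
All tasks are finished once the last one completes. Finish times: Task 1 at 11, Task 2 at 14, Task 3 at 18, Task 4 at 25, Task 5 at 33, Task 6 at 37. The latest is hour 37.

37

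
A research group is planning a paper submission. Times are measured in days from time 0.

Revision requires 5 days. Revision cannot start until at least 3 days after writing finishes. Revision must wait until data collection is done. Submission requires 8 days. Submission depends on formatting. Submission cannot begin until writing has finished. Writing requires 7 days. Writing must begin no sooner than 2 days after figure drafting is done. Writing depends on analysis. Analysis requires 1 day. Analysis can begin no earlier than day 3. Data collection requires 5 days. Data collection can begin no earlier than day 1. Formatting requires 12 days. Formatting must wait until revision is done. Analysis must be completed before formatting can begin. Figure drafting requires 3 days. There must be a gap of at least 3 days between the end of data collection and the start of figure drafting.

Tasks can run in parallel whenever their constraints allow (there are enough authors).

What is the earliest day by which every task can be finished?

49

Analysis cannot begin until its own release at day 3. It runs from day 3 to 3 + 1 = day 4.
After its own release at day 1, data collection can start at day 1 and finishes at day 6.
Figure drafting waits on data collection (finishes day 6, plus 3-day gap → day 9), so it starts at day 9 and finishes at 9 + 3 = day 12.
For writing: figure drafting (finishes day 12, plus 2-day gap → day 14); analysis (finishes day 4). Taking the maximum gives a start of day 14, and it finishes at 14 + 7 = day 21.
Revision has to wait for writing (finishes day 21, plus 3-day gap → day 24); data collection (finishes day 6). The latest of these is day 24, so revision runs day 24 to 24 + 5 = day 29.
Formatting has to wait for revision (finishes day 29); analysis (finishes day 4). The latest of these is day 29, so formatting runs day 29 to 29 + 12 = day 41.
Submission needs all of formatting (finishes day 41); writing (finishes day 21). That puts its earliest start at day 41; it finishes at 41 + 8 = day 49.
All tasks are finished once the last one completes. Finish times: Data collection at 6, Analysis at 4, Figure drafting at 12, Writing at 21, Revision at 29, Formatting at 41, Submission at 49. The latest is day 49.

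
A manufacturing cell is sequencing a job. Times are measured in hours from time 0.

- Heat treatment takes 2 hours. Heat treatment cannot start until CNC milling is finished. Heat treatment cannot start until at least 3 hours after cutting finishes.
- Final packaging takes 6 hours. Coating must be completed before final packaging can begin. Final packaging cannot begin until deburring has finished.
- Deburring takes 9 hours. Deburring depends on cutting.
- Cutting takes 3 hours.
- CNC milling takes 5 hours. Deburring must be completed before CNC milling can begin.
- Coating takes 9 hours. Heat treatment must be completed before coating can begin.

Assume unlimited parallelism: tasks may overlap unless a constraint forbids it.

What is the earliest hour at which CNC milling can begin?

12

Cutting has no prerequisites, so it starts at hour 0 and finishes at hour 3.
After cutting (finishes hour 3), deburring can start at hour 3 and finishes at hour 12.
CNC milling waits on deburring (finishes hour 12), so the earliest it can start is hour 12.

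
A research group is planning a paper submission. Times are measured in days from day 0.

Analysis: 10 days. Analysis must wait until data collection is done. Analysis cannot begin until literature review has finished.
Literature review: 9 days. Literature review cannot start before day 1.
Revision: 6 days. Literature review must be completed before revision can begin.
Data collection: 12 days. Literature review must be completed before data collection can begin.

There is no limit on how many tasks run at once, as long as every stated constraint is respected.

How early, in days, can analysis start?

After its own release at day 1, literature review can start at day 1 and finishes at day 10.
After literature review (finishes day 10), data collection can start at day 10 and finishes at day 22.
Analysis waits on data collection (finishes day 22); literature review (finishes day 10). The latest of these is day 22, which is the earliest analysis can start.

22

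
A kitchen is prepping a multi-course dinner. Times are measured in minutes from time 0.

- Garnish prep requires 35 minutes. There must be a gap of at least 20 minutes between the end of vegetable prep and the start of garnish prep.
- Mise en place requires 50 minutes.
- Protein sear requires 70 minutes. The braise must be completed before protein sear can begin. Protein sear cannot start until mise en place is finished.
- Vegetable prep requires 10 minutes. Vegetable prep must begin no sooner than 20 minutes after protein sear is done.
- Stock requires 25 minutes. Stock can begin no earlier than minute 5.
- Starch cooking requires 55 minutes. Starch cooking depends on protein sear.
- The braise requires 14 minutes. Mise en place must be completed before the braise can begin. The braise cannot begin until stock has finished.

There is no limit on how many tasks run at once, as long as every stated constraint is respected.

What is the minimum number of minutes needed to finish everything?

Stock waits on its own release at minute 5, so it starts at minute 5 and finishes at 5 + 25 = minute 30.
Mise en place can start immediately at minute 0; it finishes at minute 50.
For the braise: mise en place (finishes minute 50); stock (finishes minute 30). Taking the maximum gives a start of minute 50, and it finishes at 50 + 14 = minute 64.
For protein sear: the braise (finishes minute 64); mise en place (finishes minute 50). Taking the maximum gives a start of minute 64, and it finishes at 64 + 70 = minute 134.
Starch cooking waits on protein sear (finishes minute 134), so it starts at minute 134 and finishes at 134 + 55 = minute 189.
Vegetable prep waits on protein sear (finishes minute 134, plus 20-minute gap → minute 154), so it starts at minute 154 and finishes at 154 + 10 = minute 164.
After vegetable prep (finishes minute 164, plus 20-minute gap → minute 184), garnish prep can start at minute 184 and finishes at minute 219.
All tasks are finished once the last one completes. Finish times: Mise en place at 50, Stock at 30, The braise at 64, Protein sear at 134, Vegetable prep at 164, Starch cooking at 189, Garnish prep at 219. The latest is minute 219.

219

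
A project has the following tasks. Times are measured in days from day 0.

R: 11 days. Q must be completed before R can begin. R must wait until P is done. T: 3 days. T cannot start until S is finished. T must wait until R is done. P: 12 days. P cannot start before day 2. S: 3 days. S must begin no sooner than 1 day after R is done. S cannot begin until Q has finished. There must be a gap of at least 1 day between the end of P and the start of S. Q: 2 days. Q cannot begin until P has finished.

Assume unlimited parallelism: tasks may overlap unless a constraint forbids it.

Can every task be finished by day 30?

P waits on its own release at day 2, so it starts at day 2 and finishes at 2 + 12 = day 14.
Q cannot begin until P (finishes day 14). It runs from day 14 to 14 + 2 = day 16.
R has to wait for Q (finishes day 16); P (finishes day 14). The latest of these is day 16, so R runs day 16 to 16 + 11 = day 27.
For S: R (finishes day 27, plus 1-day gap → day 28); Q (finishes day 16); P (finishes day 14, plus 1-day gap → day 15). Taking the maximum gives a start of day 28, and it finishes at 28 + 3 = day 31.
T cannot start until S (finishes day 31); R (finishes day 27). The controlling bound is day 31, so T finishes at 31 + 3 = day 34.
The earliest everything can be done is day 34, which is after the deadline of 30, so it is not possible.

No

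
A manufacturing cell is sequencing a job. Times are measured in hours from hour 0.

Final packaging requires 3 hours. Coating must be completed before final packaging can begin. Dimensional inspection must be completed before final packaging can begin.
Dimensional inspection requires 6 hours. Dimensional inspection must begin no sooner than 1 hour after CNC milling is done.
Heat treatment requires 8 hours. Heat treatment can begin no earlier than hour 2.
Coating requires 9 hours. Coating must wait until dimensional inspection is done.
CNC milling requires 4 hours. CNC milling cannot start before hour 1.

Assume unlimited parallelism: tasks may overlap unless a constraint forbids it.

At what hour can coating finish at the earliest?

21

CNC milling waits on its own release at hour 1, so it starts at hour 1 and finishes at 1 + 4 = hour 5.
Dimensional inspection waits on CNC milling (finishes hour 5, plus 1-hour gap → hour 6), so it starts at hour 6 and finishes at 6 + 6 = hour 12.
Coating waits on dimensional inspection (finishes hour 12), so it starts at hour 12 and finishes at 12 + 9 = hour 21.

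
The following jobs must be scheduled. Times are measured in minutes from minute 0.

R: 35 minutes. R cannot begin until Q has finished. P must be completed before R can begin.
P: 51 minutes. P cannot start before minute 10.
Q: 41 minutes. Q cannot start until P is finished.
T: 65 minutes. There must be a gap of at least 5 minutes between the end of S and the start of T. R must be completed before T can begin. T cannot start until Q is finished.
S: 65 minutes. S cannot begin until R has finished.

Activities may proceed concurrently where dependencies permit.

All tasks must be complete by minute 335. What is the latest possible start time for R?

T has no dependents, so it just needs to finish by minute 335. Starting by 335 − 65 = minute 270 achieves that.
S has to be done before T (must start by minute 270, minus 5-minute gap → minute 265). That means finishing by minute 265, i.e. starting by 265 − 65 = minute 200.
For R: S (must start by minute 200); T (must start by minute 270). The most restrictive is minute 200; with a 35-minute duration, R must start by minute 165.

165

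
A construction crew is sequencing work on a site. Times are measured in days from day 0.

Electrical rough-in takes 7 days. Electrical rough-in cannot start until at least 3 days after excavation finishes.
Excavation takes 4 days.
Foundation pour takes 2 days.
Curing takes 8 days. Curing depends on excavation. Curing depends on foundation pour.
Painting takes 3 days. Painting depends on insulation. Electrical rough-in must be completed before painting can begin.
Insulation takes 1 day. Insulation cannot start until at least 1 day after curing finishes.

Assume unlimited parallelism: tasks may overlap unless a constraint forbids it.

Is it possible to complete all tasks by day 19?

Foundation pour has no prerequisites, so it starts at day 0 and finishes at day 2.
Excavation can start immediately at day 0; it finishes at day 4.
After excavation (finishes day 4, plus 3-day gap → day 7), electrical rough-in can start at day 7 and finishes at day 14.
Curing has to wait for excavation (finishes day 4); foundation pour (finishes day 2). The latest of these is day 4, so curing runs day 4 to 4 + 8 = day 12.
Insulation waits on curing (finishes day 12, plus 1-day gap → day 13), so it starts at day 13 and finishes at 13 + 1 = day 14.
Painting needs all of insulation (finishes day 14); electrical rough-in (finishes day 14). That puts its earliest start at day 14; it finishes at 14 + 3 = day 17.
Every task is finished by day 17, which is no later than the deadline of 19, so the schedule is feasible.

Yes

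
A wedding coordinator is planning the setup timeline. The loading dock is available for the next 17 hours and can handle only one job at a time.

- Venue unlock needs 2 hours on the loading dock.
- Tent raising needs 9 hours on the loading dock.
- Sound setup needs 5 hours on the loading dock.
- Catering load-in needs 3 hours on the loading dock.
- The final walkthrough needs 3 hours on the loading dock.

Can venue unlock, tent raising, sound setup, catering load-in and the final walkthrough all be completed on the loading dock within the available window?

Running back to back, the jobs need 2 + 9 + 5 + 3 + 3 = 22 hours on the loading dock.
Since 22 > 17, they cannot all fit.

No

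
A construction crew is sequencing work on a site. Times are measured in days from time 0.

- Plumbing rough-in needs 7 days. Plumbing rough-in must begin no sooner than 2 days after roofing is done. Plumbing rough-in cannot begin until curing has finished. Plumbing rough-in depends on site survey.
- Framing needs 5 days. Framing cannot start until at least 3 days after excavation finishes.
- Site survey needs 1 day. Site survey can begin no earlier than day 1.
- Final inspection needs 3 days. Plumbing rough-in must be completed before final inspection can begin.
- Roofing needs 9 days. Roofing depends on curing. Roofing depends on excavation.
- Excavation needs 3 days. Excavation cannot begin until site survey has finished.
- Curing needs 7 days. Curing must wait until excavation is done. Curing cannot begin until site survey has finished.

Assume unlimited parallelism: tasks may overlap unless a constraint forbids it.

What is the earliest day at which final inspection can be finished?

Site survey cannot begin until its own release at day 1. It runs from day 1 to 1 + 1 = day 2.
Excavation waits on site survey (finishes day 2), so it starts at day 2 and finishes at 2 + 3 = day 5.
Curing has to wait for excavation (finishes day 5); site survey (finishes day 2). The latest of these is day 5, so curing runs day 5 to 5 + 7 = day 12.
Roofing has to wait for curing (finishes day 12); excavation (finishes day 5). The latest of these is day 12, so roofing runs day 12 to 12 + 9 = day 21.
Plumbing rough-in cannot start until roofing (finishes day 21, plus 2-day gap → day 23); curing (finishes day 12); site survey (finishes day 2). The controlling bound is day 23, so plumbing rough-in finishes at 23 + 7 = day 30.
After plumbing rough-in (finishes day 30), final inspection can start at day 30 and finishes at day 33.

33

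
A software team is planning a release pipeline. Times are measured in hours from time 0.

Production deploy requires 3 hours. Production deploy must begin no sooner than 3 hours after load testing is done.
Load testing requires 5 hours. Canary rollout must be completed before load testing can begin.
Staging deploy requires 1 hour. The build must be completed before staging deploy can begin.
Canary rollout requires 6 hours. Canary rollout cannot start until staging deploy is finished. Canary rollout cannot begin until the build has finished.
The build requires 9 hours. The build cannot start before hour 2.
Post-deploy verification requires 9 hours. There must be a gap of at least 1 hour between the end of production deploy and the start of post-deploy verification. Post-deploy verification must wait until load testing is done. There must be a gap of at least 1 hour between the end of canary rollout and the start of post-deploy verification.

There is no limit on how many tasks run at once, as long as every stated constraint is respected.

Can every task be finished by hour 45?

After its own release at hour 2, the build can start at hour 2 and finishes at hour 11.
Staging deploy cannot begin until the build (finishes hour 11). It runs from hour 11 to 11 + 1 = hour 12.
Canary rollout cannot start until staging deploy (finishes hour 12); the build (finishes hour 11). The controlling bound is hour 12, so canary rollout finishes at 12 + 6 = hour 18.
Load testing waits on canary rollout (finishes hour 18), so it starts at hour 18 and finishes at 18 + 5 = hour 23.
Production deploy cannot begin until load testing (finishes hour 23, plus 3-hour gap → hour 26). It runs from hour 26 to 26 + 3 = hour 29.
For post-deploy verification: production deploy (finishes hour 29, plus 1-hour gap → hour 30); load testing (finishes hour 23); canary rollout (finishes hour 18, plus 1-hour gap → hour 19). Taking the maximum gives a start of hour 30, and it finishes at 30 + 9 = hour 39.
Every task is finished by hour 39, which is no later than the deadline of 45, so the schedule is feasible.

Yes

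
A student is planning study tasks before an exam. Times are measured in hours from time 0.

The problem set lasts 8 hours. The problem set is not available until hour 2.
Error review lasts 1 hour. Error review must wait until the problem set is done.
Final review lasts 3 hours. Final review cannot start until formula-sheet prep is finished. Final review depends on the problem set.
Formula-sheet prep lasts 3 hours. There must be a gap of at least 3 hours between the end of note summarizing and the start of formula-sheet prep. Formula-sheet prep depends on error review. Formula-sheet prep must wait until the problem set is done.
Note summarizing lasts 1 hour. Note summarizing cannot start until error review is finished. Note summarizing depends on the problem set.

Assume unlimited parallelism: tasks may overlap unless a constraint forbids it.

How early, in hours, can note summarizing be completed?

12

The problem set waits on its own release at hour 2, so it starts at hour 2 and finishes at 2 + 8 = hour 10.
Error review cannot begin until the problem set (finishes hour 10). It runs from hour 10 to 10 + 1 = hour 11.
Note summarizing cannot start until error review (finishes hour 11); the problem set (finishes hour 10). The controlling bound is hour 11, so note summarizing finishes at 11 + 1 = hour 12.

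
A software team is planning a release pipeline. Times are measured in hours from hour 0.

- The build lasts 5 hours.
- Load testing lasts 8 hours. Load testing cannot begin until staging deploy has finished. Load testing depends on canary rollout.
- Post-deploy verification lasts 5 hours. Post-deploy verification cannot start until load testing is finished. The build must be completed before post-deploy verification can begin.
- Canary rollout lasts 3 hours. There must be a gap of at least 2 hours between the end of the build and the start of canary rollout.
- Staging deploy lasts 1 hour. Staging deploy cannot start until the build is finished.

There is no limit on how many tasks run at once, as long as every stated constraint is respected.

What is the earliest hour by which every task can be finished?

Nothing blocks the build, so it runs from hour 0 to hour 5.
Canary rollout cannot begin until the build (finishes hour 5, plus 2-hour gap → hour 7). It runs from hour 7 to 7 + 3 = hour 10.
After the build (finishes hour 5), staging deploy can start at hour 5 and finishes at hour 6.
For load testing: staging deploy (finishes hour 6); canary rollout (finishes hour 10). Taking the maximum gives a start of hour 10, and it finishes at 10 + 8 = hour 18.
Post-deploy verification has to wait for load testing (finishes hour 18); the build (finishes hour 5). The latest of these is hour 18, so post-deploy verification runs hour 18 to 18 + 5 = hour 23.
All tasks are finished once the last one completes. Finish times: The build at 5, Staging deploy at 6, Canary rollout at 10, Load testing at 18, Post-deploy verification at 23. The latest is hour 23.

23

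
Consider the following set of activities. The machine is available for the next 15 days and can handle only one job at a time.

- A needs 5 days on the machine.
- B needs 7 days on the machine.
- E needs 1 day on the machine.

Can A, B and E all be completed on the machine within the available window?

Running back to back, the jobs need 5 + 7 + 1 = 13 days on the machine.
Since 13 ≤ 15, they fit within the window.

Yes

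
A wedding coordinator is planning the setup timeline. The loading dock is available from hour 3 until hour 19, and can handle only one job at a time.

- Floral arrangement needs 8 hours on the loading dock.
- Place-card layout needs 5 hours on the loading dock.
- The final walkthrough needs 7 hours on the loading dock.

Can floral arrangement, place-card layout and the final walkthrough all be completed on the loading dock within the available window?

The loading dock window is 19 − 3 = 16 hours.
Running back to back, the jobs need 8 + 5 + 7 = 20 hours on the loading dock.
Since 20 > 16, they cannot all fit.

No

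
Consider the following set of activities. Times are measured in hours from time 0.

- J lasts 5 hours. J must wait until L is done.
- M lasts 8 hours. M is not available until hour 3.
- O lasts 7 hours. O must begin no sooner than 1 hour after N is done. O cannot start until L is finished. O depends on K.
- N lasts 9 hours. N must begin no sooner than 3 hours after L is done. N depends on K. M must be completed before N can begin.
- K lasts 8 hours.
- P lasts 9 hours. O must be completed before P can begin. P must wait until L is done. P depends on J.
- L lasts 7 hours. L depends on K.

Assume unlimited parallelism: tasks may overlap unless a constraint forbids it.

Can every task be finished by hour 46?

After its own release at hour 3, M can start at hour 3 and finishes at hour 11.
K can start immediately at hour 0; it finishes at hour 8.
After K (finishes hour 8), L can start at hour 8 and finishes at hour 15.
N needs all of L (finishes hour 15, plus 3-hour gap → hour 18); K (finishes hour 8); M (finishes hour 11). That puts its earliest start at hour 18; it finishes at 18 + 9 = hour 27.
O needs all of N (finishes hour 27, plus 1-hour gap → hour 28); L (finishes hour 15); K (finishes hour 8). That puts its earliest start at hour 28; it finishes at 28 + 7 = hour 35.
J cannot begin until L (finishes hour 15). It runs from hour 15 to 15 + 5 = hour 20.
P has to wait for O (finishes hour 35); L (finishes hour 15); J (finishes hour 20). The latest of these is hour 35, so P runs hour 35 to 35 + 9 = hour 44.
Every task is finished by hour 44, which is no later than the deadline of 46, so the schedule is feasible.

Yes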